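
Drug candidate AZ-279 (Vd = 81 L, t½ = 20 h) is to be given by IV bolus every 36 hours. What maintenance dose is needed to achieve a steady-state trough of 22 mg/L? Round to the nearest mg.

4423 mg

τ/t½ = 36/20 ≈ 1.8, so f = (1/2)^(36/20) ≈ 0.287175.
Cmin,ss = (D/Vd)·f/(1−f), so D = Cmin,ss·Vd·(1−f)/f.
D = 22 × 81 × (1−f)/f ≈ 22 × 81 × 2.48220 ≈ 4423.28 mg.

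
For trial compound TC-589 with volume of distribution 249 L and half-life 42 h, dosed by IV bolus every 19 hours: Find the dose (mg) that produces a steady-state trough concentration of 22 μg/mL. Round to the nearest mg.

2018 mg

τ/t½ = 19/42 ≈ 0.45238, so f = (1/2)^(19/42) ≈ 0.730836.
Cmin,ss = (D/Vd)·f/(1−f), so D = Cmin,ss·Vd·(1−f)/f.
D = 22 × 249 × (1−f)/f ≈ 22 × 249 × 0.36830 ≈ 2017.55 mg.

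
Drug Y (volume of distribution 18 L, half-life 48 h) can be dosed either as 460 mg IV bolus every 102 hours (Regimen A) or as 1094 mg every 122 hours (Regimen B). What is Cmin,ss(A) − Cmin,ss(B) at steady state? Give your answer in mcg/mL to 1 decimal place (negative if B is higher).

Regimen A: f = (1/2)^(102/48) ≈ 0.2293; Cmin,ss = (460/18)·f/(1−f) ≈ 7.603 mcg/mL.
Regimen B: f = (1/2)^(122/48) ≈ 0.1717; Cmin,ss = (1094/18)·f/(1−f) ≈ 12.599 mcg/mL.
Difference ≈ 7.603 − 12.599 ≈ -4.996 mcg/mL.

-5.0 mcg/mL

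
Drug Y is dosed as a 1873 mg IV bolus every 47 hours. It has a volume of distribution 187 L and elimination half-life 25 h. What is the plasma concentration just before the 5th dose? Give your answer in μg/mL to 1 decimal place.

f = (1/2)^(τ/t½) = (1/2)^(47/25) ≈ 0.2717.
C₀ = D/Vd = 1873/187 ≈ 10.016 μg/mL.
Before the 5th dose, 4 doses have been given. Superposition: Cmin = C₀·(f + f² + … + f^4).
≈ 10.016 × (0.2717 + 0.0738 + 0.0201 + 0.0054) ≈ 10.016 × 0.3710 ≈ 3.716 μg/mL.

3.7 μg/mL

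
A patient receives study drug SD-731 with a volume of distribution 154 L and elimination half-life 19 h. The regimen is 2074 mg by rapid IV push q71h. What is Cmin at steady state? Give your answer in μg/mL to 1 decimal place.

k = ln2/t½ = ln2/19 ≈ 0.036481 h⁻¹; fraction remaining f = e^(−kτ) = e^(−0.036481×71) ≈ 0.0750.
At steady state, accumulation factor R = 1/(1 − e^(−kτ)) ≈ 1.0811.
Each bolus raises the concentration by D/Vd = 2074/154 ≈ 13.468 μg/mL.
Cmax,ss = C₀/(1 − f) ≈ 13.468/0.9250 ≈ 14.560 μg/mL.
One interval later, Cmin,ss = Cmax,ss·e^(−kτ) ≈ 14.560 × 0.0750 ≈ 1.092 μg/mL.

1.1 μg/mL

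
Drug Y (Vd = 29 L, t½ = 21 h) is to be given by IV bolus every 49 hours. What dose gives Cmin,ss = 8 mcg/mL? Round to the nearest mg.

937 mg

τ/t½ = 49/21 ≈ 2.3333, so f = (1/2)^(49/21) ≈ 0.198425.
Cmin,ss = (D/Vd)·f/(1−f), so D = Cmin,ss·Vd·(1−f)/f.
D = 8 × 29 × (1−f)/f ≈ 8 × 29 × 4.03969 ≈ 937.21 mg.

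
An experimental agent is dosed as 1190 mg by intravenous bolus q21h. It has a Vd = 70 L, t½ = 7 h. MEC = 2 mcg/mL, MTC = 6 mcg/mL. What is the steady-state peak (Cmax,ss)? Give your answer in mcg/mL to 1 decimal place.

The dosing interval is 3 half-lives, so f = 2^(−3) = 0.125.
Accumulation ratio R = 1/(1 − f) = 1/0.875 = 8/7.
Single-dose peak C₀ = D/Vd = 1190/70 = 17 mcg/mL.
Steady-state peak Cmax,ss = C₀·R = 17 × 8/7 ≈ 19.429 mcg/mL.
Peak 19.4 mcg/mL vs MTC 6 mcg/mL: exceeds toxic threshold.

19.4 mcg/mL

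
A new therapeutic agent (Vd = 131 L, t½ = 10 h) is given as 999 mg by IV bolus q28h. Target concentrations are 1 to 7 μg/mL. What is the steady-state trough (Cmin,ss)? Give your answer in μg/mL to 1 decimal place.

Over one 28-h interval, 28/10 ≈ 2.8 half-lives elapse, leaving f ≈ 0.1436 of each dose.
At steady state, accumulation factor R = 1/(1 − e^(−kτ)) ≈ 1.1677.
Single-dose peak C₀ = D/Vd = 999/131 ≈ 7.626 μg/mL.
Cmax,ss = C₀/(1 − f) ≈ 7.626/0.8564 ≈ 8.905 μg/mL.
One interval later, Cmin,ss = Cmax,ss·e^(−kτ) ≈ 8.905 × 0.1436 ≈ 1.279 μg/mL.
Trough 1.3 μg/mL vs MEC 1 μg/mL: adequate.

1.3 μg/mL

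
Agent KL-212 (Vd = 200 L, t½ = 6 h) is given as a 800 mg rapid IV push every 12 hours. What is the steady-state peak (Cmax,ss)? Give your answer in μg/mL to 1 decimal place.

τ = 12 h = 2 half-lives, so f = (1/2)^2 = 0.25.
Accumulation ratio R = 1/(1 − f) = 1/0.75 = 4/3.
Single-dose peak C₀ = D/Vd = 800/200 = 4 μg/mL.
Steady-state peak Cmax,ss = C₀·R = 4 × 4/3 ≈ 5.333 μg/mL.

5.3 μg/mL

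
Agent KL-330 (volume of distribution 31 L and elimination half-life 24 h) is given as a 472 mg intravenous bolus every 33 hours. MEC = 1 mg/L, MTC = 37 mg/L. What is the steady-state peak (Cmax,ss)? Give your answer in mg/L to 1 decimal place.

24.8 mg/L

k = ln2/t½ = ln2/24 ≈ 0.028881 h⁻¹; fraction remaining f = e^(−kτ) = e^(−0.028881×33) ≈ 0.3856.
At steady state, accumulation factor R = 1/(1 − e^(−kτ)) ≈ 1.6276.
Single-dose peak C₀ = D/Vd = 472/31 ≈ 15.226 mg/L.
Steady-state peak Cmax,ss = C₀·R ≈ 15.226 × 1.6276 ≈ 24.782 mg/L.
Peak 24.8 mg/L vs MTC 37 mg/L: below toxic threshold.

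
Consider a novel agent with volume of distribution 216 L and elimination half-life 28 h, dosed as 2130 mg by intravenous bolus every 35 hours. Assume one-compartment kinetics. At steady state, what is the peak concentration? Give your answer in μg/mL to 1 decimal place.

17.0 μg/mL

Over one 35-h interval, 35/28 ≈ 1.25 half-lives elapse, leaving f ≈ 0.4204 of each dose.
Accumulation ratio R = 1/(1 − f) ≈ 1/0.5796 ≈ 1.7253.
Each bolus raises the concentration by D/Vd = 2130/216 ≈ 9.861 μg/mL.
Steady-state peak Cmax,ss = C₀·R ≈ 9.861 × 1.7253 ≈ 17.013 μg/mL.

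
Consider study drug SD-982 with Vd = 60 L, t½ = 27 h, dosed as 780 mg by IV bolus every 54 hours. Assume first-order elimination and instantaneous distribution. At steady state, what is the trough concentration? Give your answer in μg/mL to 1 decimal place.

The dosing interval is 2 half-lives, so f = 2^(−2) = 0.25.
Accumulation ratio R = 1/(1 − f) = 1/0.75 = 4/3.
Single-dose peak C₀ = D/Vd = 780/60 = 13 μg/mL.
Steady-state peak Cmax,ss = C₀·R = 13 × 4/3 ≈ 17.333 μg/mL.
Steady-state trough Cmin,ss = Cmax,ss·f ≈ 17.333 × 0.25 ≈ 4.333 μg/mL.

4.3 μg/mL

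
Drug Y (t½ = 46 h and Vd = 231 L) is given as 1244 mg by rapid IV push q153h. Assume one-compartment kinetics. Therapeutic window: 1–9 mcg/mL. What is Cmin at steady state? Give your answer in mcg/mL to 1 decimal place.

0.6 mcg/mL

Over one 153-h interval, 153/46 ≈ 3.3261 half-lives elapse, leaving f ≈ 0.0997 of each dose.
Accumulation ratio R = 1/(1 − f) ≈ 1/0.9003 ≈ 1.1107.
Single-dose peak C₀ = D/Vd = 1244/231 ≈ 5.385 mcg/mL.
Steady-state peak Cmax,ss = C₀·R ≈ 5.385 × 1.1107 ≈ 5.981 mcg/mL.
Steady-state trough Cmin,ss = Cmax,ss·f ≈ 5.981 × 0.0997 ≈ 0.596 mcg/mL.
Trough 0.6 mcg/mL vs MEC 1 mcg/mL: subtherapeutic.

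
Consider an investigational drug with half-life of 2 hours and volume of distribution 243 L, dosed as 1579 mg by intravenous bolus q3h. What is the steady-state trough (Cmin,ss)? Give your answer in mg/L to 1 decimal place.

3.6 mg/L

k = ln2/t½ = ln2/2 ≈ 0.346574 h⁻¹; fraction remaining f = e^(−kτ) = e^(−0.346574×3) ≈ 0.3536.
Single-dose peak C₀ = D/Vd = 1579/243 ≈ 6.498 mg/L.
Steady-state trough Cmin,ss = C₀·f/(1−f) ≈ 6.498 × 0.3536/0.6464 ≈ 3.555 mg/L.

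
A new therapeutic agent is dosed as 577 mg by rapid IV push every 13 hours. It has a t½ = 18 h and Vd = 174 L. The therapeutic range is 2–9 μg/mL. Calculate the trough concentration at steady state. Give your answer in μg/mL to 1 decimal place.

k = ln2/t½ = ln2/18 ≈ 0.038508 h⁻¹; fraction remaining f = e^(−kτ) = e^(−0.038508×13) ≈ 0.6062.
At steady state, accumulation factor R = 1/(1 − e^(−kτ)) ≈ 2.5394.
Single-dose peak C₀ = D/Vd = 577/174 ≈ 3.316 μg/mL.
Cmax,ss = C₀/(1 − f) ≈ 3.316/0.3938 ≈ 8.421 μg/mL.
One interval later, Cmin,ss = Cmax,ss·e^(−kτ) ≈ 8.421 × 0.6062 ≈ 5.105 μg/mL.
Trough 5.1 μg/mL vs MEC 2 μg/mL: adequate.

5.1 μg/mL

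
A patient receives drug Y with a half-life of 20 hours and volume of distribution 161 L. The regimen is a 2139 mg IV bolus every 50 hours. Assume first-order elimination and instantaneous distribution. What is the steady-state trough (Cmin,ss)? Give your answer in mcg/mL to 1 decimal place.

k = ln2/t½ = ln2/20 ≈ 0.034657 h⁻¹; fraction remaining f = e^(−kτ) = e^(−0.034657×50) ≈ 0.1768.
Each bolus raises the concentration by D/Vd = 2139/161 ≈ 13.286 mcg/mL.
Steady-state trough Cmin,ss = C₀·f/(1−f) ≈ 13.286 × 0.1768/0.8232 ≈ 2.853 mcg/mL.

2.9 mcg/mL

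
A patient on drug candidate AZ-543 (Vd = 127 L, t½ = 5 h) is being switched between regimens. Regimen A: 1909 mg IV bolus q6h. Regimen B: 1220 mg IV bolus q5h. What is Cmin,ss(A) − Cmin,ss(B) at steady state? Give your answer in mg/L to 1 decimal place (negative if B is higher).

Regimen A: f = (1/2)^(6/5) ≈ 0.4353; Cmin,ss = (1909/127)·f/(1−f) ≈ 11.587 mg/L.
Regimen B: f = (1/2)^(5/5) ≈ 0.5000; Cmin,ss = (1220/127)·f/(1−f) ≈ 9.606 mg/L.
Difference ≈ 11.587 − 9.606 ≈ 1.981 mg/L.

2.0 mg/L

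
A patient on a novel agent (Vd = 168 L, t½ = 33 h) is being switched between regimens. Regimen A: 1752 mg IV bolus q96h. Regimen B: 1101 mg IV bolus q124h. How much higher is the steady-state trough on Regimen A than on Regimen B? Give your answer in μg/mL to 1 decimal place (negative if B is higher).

Regimen A: f = (1/2)^(96/33) ≈ 0.1331; Cmin,ss = (1752/168)·f/(1−f) ≈ 1.601 μg/mL.
Regimen B: f = (1/2)^(124/33) ≈ 0.0739; Cmin,ss = (1101/168)·f/(1−f) ≈ 0.523 μg/mL.
Difference ≈ 1.601 − 0.523 ≈ 1.078 μg/mL.

1.1 μg/mL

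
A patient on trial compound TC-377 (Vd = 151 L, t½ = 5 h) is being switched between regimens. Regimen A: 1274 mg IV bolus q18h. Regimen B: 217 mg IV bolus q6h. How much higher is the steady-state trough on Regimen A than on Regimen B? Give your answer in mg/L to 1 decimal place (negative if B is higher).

-0.3 mg/L

Regimen A: f = (1/2)^(18/5) ≈ 0.0825; Cmin,ss = (1274/151)·f/(1−f) ≈ 0.759 mg/L.
Regimen B: f = (1/2)^(6/5) ≈ 0.4353; Cmin,ss = (217/151)·f/(1−f) ≈ 1.108 mg/L.
Difference ≈ 0.759 − 1.108 ≈ -0.349 mg/L.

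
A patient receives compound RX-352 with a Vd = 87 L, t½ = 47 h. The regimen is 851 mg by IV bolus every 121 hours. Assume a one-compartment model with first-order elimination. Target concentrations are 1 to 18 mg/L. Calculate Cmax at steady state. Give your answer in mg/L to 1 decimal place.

k = ln2/t½ = ln2/47 ≈ 0.014748 h⁻¹; fraction remaining f = e^(−kτ) = e^(−0.014748×121) ≈ 0.1679.
At steady state, accumulation factor R = 1/(1 − e^(−kτ)) ≈ 1.2018.
Each bolus raises the concentration by D/Vd = 851/87 ≈ 9.782 mg/L.
Steady-state peak Cmax,ss = C₀·R ≈ 9.782 × 1.2018 ≈ 11.756 mg/L.
Peak 11.8 mg/L vs MTC 18 mg/L: below toxic threshold.

11.8 mg/L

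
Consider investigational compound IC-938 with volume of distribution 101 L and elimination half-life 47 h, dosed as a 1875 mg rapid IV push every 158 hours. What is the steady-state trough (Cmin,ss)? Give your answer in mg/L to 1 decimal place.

2.0 mg/L

Over one 158-h interval, 158/47 ≈ 3.3617 half-lives elapse, leaving f ≈ 0.0973 of each dose.
Single-dose peak C₀ = D/Vd = 1875/101 ≈ 18.564 mg/L.
Steady-state trough Cmin,ss = C₀·f/(1−f) ≈ 18.564 × 0.0973/0.9027 ≈ 2.001 mg/L.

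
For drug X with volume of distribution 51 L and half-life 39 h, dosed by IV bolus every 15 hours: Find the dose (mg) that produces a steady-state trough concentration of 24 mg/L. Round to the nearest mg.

374 mg

τ/t½ = 15/39 ≈ 0.38462, so f = (1/2)^(15/39) ≈ 0.765983.
Cmin,ss = (D/Vd)·f/(1−f), so D = Cmin,ss·Vd·(1−f)/f.
D = 24 × 51 × (1−f)/f ≈ 24 × 51 × 0.30551 ≈ 373.94 mg.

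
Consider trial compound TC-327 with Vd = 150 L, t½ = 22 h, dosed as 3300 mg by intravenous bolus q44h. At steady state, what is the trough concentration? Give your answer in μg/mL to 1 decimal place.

7.3 μg/mL

The dosing interval is 2 half-lives, so f = 2^(−2) = 0.25.
At steady state, R = 1/(1 − 0.25) = 4/3.
Single-dose peak C₀ = D/Vd = 3300/150 = 22 μg/mL.
Steady-state peak Cmax,ss = C₀·R = 22 × 4/3 ≈ 29.333 μg/mL.
Steady-state trough Cmin,ss = Cmax,ss·f ≈ 29.333 × 0.25 ≈ 7.333 μg/mL.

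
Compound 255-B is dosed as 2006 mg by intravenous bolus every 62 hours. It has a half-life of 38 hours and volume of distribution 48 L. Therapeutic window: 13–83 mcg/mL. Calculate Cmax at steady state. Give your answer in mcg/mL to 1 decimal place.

61.7 mcg/mL

k = ln2/t½ = ln2/38 ≈ 0.018241 h⁻¹; fraction remaining f = e^(−kτ) = e^(−0.018241×62) ≈ 0.3227.
At steady state, accumulation factor R = 1/(1 − e^(−kτ)) ≈ 1.4765.
Each bolus raises the concentration by D/Vd = 2006/48 ≈ 41.792 mcg/mL.
Steady-state peak Cmax,ss = C₀·R ≈ 41.792 × 1.4765 ≈ 61.706 mcg/mL.
Peak 61.7 mcg/mL vs MTC 83 mcg/mL: below toxic threshold.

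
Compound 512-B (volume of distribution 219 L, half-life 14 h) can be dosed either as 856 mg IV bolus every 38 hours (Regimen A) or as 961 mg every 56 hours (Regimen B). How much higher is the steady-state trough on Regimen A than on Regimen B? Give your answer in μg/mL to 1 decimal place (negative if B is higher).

0.4 μg/mL

Regimen A: f = (1/2)^(38/14) ≈ 0.1524; Cmin,ss = (856/219)·f/(1−f) ≈ 0.703 μg/mL.
Regimen B: f = (1/2)^(56/14) ≈ 0.0625; Cmin,ss = (961/219)·f/(1−f) ≈ 0.293 μg/mL.
Difference ≈ 0.703 − 0.293 ≈ 0.410 μg/mL.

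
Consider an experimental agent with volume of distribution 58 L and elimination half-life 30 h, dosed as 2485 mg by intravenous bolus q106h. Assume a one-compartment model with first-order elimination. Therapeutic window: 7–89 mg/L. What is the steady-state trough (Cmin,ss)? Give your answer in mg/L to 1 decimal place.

4.1 mg/L

k = ln2/t½ = ln2/30 ≈ 0.023105 h⁻¹; fraction remaining f = e^(−kτ) = e^(−0.023105×106) ≈ 0.0864.
Accumulation ratio R = 1/(1 − f) ≈ 1/0.9136 ≈ 1.0946.
Each bolus raises the concentration by D/Vd = 2485/58 ≈ 42.845 mg/L.
Cmax,ss = C₀/(1 − f) ≈ 42.845/0.9136 ≈ 46.897 mg/L.
Steady-state trough Cmin,ss = Cmax,ss·f ≈ 46.897 × 0.0864 ≈ 4.052 mg/L.
Trough 4.1 mg/L vs MEC 7 mg/L: subtherapeutic.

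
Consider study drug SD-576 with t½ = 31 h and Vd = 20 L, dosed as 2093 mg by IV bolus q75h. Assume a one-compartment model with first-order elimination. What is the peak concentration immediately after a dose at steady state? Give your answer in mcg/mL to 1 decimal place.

τ/t½ = 75/31 ≈ 2.4194, so fraction remaining f = (1/2)^(75/31) ≈ 0.1869.
At steady state, accumulation factor R = 1/(1 − e^(−kτ)) ≈ 1.2299.
Each bolus raises the concentration by D/Vd = 2093/20 ≈ 104.650 mcg/mL.
Cmax,ss = C₀/(1 − f) ≈ 104.650/0.8131 ≈ 128.705 mcg/mL.

128.7 mcg/mL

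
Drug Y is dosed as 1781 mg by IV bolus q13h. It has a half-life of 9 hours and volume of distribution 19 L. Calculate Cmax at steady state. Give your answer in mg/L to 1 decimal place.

148.2 mg/L

τ/t½ = 13/9 ≈ 1.4444, so fraction remaining f = (1/2)^(13/9) ≈ 0.3674.
At steady state, accumulation factor R = 1/(1 − e^(−kτ)) ≈ 1.5808.
Single-dose peak C₀ = D/Vd = 1781/19 ≈ 93.737 mg/L.
Steady-state peak Cmax,ss = C₀·R ≈ 93.737 × 1.5808 ≈ 148.179 mg/L.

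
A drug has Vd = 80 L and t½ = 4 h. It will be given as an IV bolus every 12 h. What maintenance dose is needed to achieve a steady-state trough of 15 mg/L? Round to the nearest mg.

8400 mg

τ/t½ = 12/4 ≈ 3, so f = (1/2)^(12/4) ≈ 0.125000.
Cmin,ss = (D/Vd)·f/(1−f), so D = Cmin,ss·Vd·(1−f)/f.
D = 15 × 80 × (1−f)/f ≈ 15 × 80 × 7.00000 ≈ 8400.00 mg.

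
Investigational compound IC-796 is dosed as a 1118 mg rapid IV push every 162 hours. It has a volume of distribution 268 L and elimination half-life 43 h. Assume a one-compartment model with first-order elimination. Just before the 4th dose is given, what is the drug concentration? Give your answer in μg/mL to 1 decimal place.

0.3 μg/mL

f = (1/2)^(τ/t½) = (1/2)^(162/43) ≈ 0.0734.
C₀ = D/Vd = 1118/268 ≈ 4.172 μg/mL.
Before the 4th dose, 3 doses have been given. Superposition: Cmin = C₀·(f + f² + … + f^3).
≈ 4.172 × (0.0734 + 0.0054 + 0.0004) ≈ 4.172 × 0.0792 ≈ 0.330 μg/mL.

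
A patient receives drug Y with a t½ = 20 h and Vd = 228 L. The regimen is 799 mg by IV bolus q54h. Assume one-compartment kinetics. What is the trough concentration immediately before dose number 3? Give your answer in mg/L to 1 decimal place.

f = (1/2)^(τ/t½) = (1/2)^(54/20) ≈ 0.1539.
C₀ = D/Vd = 799/228 ≈ 3.504 mg/L.
Before the 3rd dose, 2 doses have been given. Superposition: Cmin = C₀·(f + f²).
≈ 3.504 × (0.1539 + 0.0237) ≈ 3.504 × 0.1776 ≈ 0.622 mg/L.

0.6 mg/L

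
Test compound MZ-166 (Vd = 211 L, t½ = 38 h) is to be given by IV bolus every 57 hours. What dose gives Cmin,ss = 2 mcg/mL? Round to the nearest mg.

τ/t½ = 57/38 ≈ 1.5, so f = (1/2)^(57/38) ≈ 0.353553.
Cmin,ss = (D/Vd)·f/(1−f), so D = Cmin,ss·Vd·(1−f)/f.
D = 2 × 211 × (1−f)/f ≈ 2 × 211 × 1.82843 ≈ 771.60 mg.

772 mg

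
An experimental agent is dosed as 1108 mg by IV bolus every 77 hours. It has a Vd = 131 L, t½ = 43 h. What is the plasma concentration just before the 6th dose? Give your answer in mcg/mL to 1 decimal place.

f = (1/2)^(τ/t½) = (1/2)^(77/43) ≈ 0.2890.
C₀ = D/Vd = 1108/131 ≈ 8.458 mcg/mL.
Before the 6th dose, 5 doses have been given. Superposition: Cmin = C₀·(f + f² + … + f^5).
≈ 8.458 × (0.2890 + 0.0835 + 0.0241 + 0.0070 + 0.0020) ≈ 8.458 × 0.4056 ≈ 3.431 mcg/mL.

3.4 mcg/mL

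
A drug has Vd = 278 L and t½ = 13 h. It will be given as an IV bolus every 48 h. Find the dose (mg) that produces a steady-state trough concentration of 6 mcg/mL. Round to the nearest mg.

τ/t½ = 48/13 ≈ 3.6923, so f = (1/2)^(48/13) ≈ 0.077358.
Cmin,ss = (D/Vd)·f/(1−f), so D = Cmin,ss·Vd·(1−f)/f.
D = 6 × 278 × (1−f)/f ≈ 6 × 278 × 11.92691 ≈ 19894.09 mg.

19894 mg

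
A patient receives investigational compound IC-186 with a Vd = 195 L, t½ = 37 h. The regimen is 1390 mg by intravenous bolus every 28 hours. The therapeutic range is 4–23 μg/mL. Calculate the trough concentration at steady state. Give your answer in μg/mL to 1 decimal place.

10.3 μg/mL

Over one 28-h interval, 28/37 ≈ 0.75676 half-lives elapse, leaving f ≈ 0.5918 of each dose.
Accumulation ratio R = 1/(1 − f) ≈ 1/0.4082 ≈ 2.4498.
Single-dose peak C₀ = D/Vd = 1390/195 ≈ 7.128 μg/mL.
Steady-state peak Cmax,ss = C₀·R ≈ 7.128 × 2.4498 ≈ 17.462 μg/mL.
Steady-state trough Cmin,ss = Cmax,ss·f ≈ 17.462 × 0.5918 ≈ 10.334 μg/mL.
Trough 10.3 μg/mL vs MEC 4 μg/mL: adequate.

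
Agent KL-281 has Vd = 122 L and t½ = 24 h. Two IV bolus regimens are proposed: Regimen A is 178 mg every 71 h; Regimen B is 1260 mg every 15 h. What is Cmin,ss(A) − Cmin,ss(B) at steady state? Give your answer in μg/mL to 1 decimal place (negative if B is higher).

-18.8 μg/mL

Regimen A: f = (1/2)^(71/24) ≈ 0.1287; Cmin,ss = (178/122)·f/(1−f) ≈ 0.216 μg/mL.
Regimen B: f = (1/2)^(15/24) ≈ 0.6484; Cmin,ss = (1260/122)·f/(1−f) ≈ 19.046 μg/mL.
Difference ≈ 0.216 − 19.046 ≈ -18.830 μg/mL.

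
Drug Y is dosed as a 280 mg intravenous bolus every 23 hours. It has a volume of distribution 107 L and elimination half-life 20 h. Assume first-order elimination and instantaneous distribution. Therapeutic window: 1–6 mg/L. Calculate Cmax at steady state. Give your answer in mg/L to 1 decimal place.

4.8 mg/L

Over one 23-h interval, 23/20 ≈ 1.15 half-lives elapse, leaving f ≈ 0.4506 of each dose.
Accumulation ratio R = 1/(1 − f) ≈ 1/0.5494 ≈ 1.8202.
Single-dose peak C₀ = D/Vd = 280/107 ≈ 2.617 mg/L.
Steady-state peak Cmax,ss = C₀·R ≈ 2.617 × 1.8202 ≈ 4.763 mg/L.
Peak 4.8 mg/L vs MTC 6 mg/L: below toxic threshold.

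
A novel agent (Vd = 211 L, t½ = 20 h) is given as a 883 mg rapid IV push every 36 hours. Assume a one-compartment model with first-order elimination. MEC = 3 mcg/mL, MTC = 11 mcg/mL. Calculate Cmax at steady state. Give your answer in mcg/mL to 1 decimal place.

Over one 36-h interval, 36/20 ≈ 1.8 half-lives elapse, leaving f ≈ 0.2872 of each dose.
At steady state, accumulation factor R = 1/(1 − e^(−kτ)) ≈ 1.4029.
Each bolus raises the concentration by D/Vd = 883/211 ≈ 4.185 mcg/mL.
Cmax,ss = C₀/(1 − f) ≈ 4.185/0.7128 ≈ 5.871 mcg/mL.
Peak 5.9 mcg/mL vs MTC 11 mcg/mL: below toxic threshold.

5.9 mcg/mL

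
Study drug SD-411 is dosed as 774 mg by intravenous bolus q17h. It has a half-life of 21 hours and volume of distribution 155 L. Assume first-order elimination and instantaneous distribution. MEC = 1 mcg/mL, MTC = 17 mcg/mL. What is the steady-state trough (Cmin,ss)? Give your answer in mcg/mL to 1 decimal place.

Over one 17-h interval, 17/21 ≈ 0.80952 half-lives elapse, leaving f ≈ 0.5706 of each dose.
Accumulation ratio R = 1/(1 − f) ≈ 1/0.4294 ≈ 2.3288.
Each bolus raises the concentration by D/Vd = 774/155 ≈ 4.994 mcg/mL.
Cmax,ss = C₀/(1 − f) ≈ 4.994/0.4294 ≈ 11.630 mcg/mL.
Steady-state trough Cmin,ss = Cmax,ss·f ≈ 11.630 × 0.5706 ≈ 6.636 mcg/mL.
Trough 6.6 mcg/mL vs MEC 1 mcg/mL: adequate.

6.6 mcg/mL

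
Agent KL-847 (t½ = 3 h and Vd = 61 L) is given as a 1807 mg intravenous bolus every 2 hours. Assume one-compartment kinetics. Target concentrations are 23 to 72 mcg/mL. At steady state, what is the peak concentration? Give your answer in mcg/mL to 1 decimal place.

80.1 mcg/mL

τ/t½ = 2/3 ≈ 0.66667, so fraction remaining f = (1/2)^(2/3) ≈ 0.6300.
Accumulation ratio R = 1/(1 − f) ≈ 1/0.3700 ≈ 2.7027.
Single-dose peak C₀ = D/Vd = 1807/61 ≈ 29.623 mcg/mL.
Steady-state peak Cmax,ss = C₀·R ≈ 29.623 × 2.7027 ≈ 80.062 mcg/mL.
Peak 80.1 mcg/mL vs MTC 72 mcg/mL: exceeds toxic threshold.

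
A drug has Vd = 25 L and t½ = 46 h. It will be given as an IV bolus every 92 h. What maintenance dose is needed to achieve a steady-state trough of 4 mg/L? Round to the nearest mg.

τ/t½ = 92/46 ≈ 2, so f = (1/2)^(92/46) ≈ 0.250000.
Cmin,ss = (D/Vd)·f/(1−f), so D = Cmin,ss·Vd·(1−f)/f.
D = 4 × 25 × (1−f)/f ≈ 4 × 25 × 3.00000 ≈ 300.00 mg.

300 mg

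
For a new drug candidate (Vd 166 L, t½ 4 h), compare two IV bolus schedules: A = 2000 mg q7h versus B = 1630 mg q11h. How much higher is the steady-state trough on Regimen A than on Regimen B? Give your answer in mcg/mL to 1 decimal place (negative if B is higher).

Regimen A: f = (1/2)^(7/4) ≈ 0.2973; Cmin,ss = (2000/166)·f/(1−f) ≈ 5.097 mcg/mL.
Regimen B: f = (1/2)^(11/4) ≈ 0.1487; Cmin,ss = (1630/166)·f/(1−f) ≈ 1.715 mcg/mL.
Difference ≈ 5.097 − 1.715 ≈ 3.382 mcg/mL.

3.4 mcg/mL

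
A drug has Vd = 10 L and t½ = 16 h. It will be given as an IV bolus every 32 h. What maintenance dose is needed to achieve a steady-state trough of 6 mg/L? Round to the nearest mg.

τ/t½ = 32/16 ≈ 2, so f = (1/2)^(32/16) ≈ 0.250000.
Cmin,ss = (D/Vd)·f/(1−f), so D = Cmin,ss·Vd·(1−f)/f.
D = 6 × 10 × (1−f)/f ≈ 6 × 10 × 3.00000 ≈ 180.00 mg.

180 mg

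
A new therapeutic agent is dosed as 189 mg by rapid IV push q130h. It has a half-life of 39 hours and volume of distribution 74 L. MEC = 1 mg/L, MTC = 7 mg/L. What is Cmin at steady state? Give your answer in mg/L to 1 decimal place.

0.3 mg/L

Over one 130-h interval, 130/39 ≈ 3.3333 half-lives elapse, leaving f ≈ 0.0992 of each dose.
At steady state, accumulation factor R = 1/(1 − e^(−kτ)) ≈ 1.1101.
Single-dose peak C₀ = D/Vd = 189/74 ≈ 2.554 mg/L.
Steady-state peak Cmax,ss = C₀·R ≈ 2.554 × 1.1101 ≈ 2.835 mg/L.
One interval later, Cmin,ss = Cmax,ss·e^(−kτ) ≈ 2.835 × 0.0992 ≈ 0.281 mg/L.
Trough 0.3 mg/L vs MEC 1 mg/L: subtherapeutic.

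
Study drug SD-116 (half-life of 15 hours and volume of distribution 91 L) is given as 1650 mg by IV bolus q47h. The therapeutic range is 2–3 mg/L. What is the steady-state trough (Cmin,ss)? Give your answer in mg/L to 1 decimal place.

τ/t½ = 47/15 ≈ 3.1333, so fraction remaining f = (1/2)^(47/15) ≈ 0.1140.
Single-dose peak C₀ = D/Vd = 1650/91 ≈ 18.132 mg/L.
Steady-state trough Cmin,ss = C₀·f/(1−f) ≈ 18.132 × 0.1140/0.8860 ≈ 2.333 mg/L.
Trough 2.3 mg/L vs MEC 2 mg/L: adequate.

2.3 mg/L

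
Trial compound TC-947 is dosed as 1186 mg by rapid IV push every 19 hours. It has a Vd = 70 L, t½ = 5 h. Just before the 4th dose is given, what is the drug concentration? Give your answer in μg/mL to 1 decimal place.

f = (1/2)^(τ/t½) = (1/2)^(19/5) ≈ 0.0718.
C₀ = D/Vd = 1186/70 ≈ 16.943 μg/mL.
Before the 4th dose, 3 doses have been given. Superposition: Cmin = C₀·(f + f² + … + f^3).
≈ 16.943 × (0.0718 + 0.0052 + 0.0004) ≈ 16.943 × 0.0774 ≈ 1.311 μg/mL.

1.3 μg/mL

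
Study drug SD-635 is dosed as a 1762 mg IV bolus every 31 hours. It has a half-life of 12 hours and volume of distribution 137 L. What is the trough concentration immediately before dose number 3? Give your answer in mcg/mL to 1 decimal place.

2.5 mcg/mL

f = (1/2)^(τ/t½) = (1/2)^(31/12) ≈ 0.1669.
C₀ = D/Vd = 1762/137 ≈ 12.861 mcg/mL.
Before the 3rd dose, 2 doses have been given. Superposition: Cmin = C₀·(f + f²).
≈ 12.861 × (0.1669 + 0.0279) ≈ 12.861 × 0.1948 ≈ 2.505 mcg/mL.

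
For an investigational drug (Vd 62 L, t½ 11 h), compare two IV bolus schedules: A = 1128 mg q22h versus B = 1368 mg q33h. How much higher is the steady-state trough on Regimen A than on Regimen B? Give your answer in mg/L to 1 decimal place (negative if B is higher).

2.9 mg/L

Regimen A: f = (1/2)^(22/11) ≈ 0.2500; Cmin,ss = (1128/62)·f/(1−f) ≈ 6.065 mg/L.
Regimen B: f = (1/2)^(33/11) ≈ 0.1250; Cmin,ss = (1368/62)·f/(1−f) ≈ 3.152 mg/L.
Difference ≈ 6.065 − 3.152 ≈ 2.913 mg/L.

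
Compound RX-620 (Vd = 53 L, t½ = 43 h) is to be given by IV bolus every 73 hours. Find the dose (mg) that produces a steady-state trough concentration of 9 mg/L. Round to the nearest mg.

1070 mg

τ/t½ = 73/43 ≈ 1.6977, so f = (1/2)^(73/43) ≈ 0.308283.
Cmin,ss = (D/Vd)·f/(1−f), so D = Cmin,ss·Vd·(1−f)/f.
D = 9 × 53 × (1−f)/f ≈ 9 × 53 × 2.24377 ≈ 1070.28 mg.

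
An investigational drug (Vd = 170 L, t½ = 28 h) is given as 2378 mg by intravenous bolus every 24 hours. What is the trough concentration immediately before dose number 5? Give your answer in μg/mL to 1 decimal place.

15.6 μg/mL

f = (1/2)^(τ/t½) = (1/2)^(24/28) ≈ 0.5520.
C₀ = D/Vd = 2378/170 ≈ 13.988 μg/mL.
Before the 5th dose, 4 doses have been given. Superposition: Cmin = C₀·(f + f² + … + f^4).
≈ 13.988 × (0.5520 + 0.3047 + 0.1682 + 0.0928) ≈ 13.988 × 1.1177 ≈ 15.634 μg/mL.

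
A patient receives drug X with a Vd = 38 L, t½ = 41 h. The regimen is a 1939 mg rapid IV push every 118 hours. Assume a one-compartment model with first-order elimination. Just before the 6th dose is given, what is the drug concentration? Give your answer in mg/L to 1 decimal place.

f = (1/2)^(τ/t½) = (1/2)^(118/41) ≈ 0.1360.
C₀ = D/Vd = 1939/38 ≈ 51.026 mg/L.
Before the 6th dose, 5 doses have been given. Superposition: Cmin = C₀·(f + f² + … + f^5).
≈ 51.026 × (0.1360 + 0.0185 + 0.0025 + 0.0003 + 0.0000) ≈ 51.026 × 0.1573 ≈ 8.026 mg/L.

8.0 mg/L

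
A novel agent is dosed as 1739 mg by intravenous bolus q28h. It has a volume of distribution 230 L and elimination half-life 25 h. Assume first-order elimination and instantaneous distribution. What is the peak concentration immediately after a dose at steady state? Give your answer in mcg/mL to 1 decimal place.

τ/t½ = 28/25 ≈ 1.12, so fraction remaining f = (1/2)^(28/25) ≈ 0.4601.
At steady state, accumulation factor R = 1/(1 − e^(−kτ)) ≈ 1.8522.
Single-dose peak C₀ = D/Vd = 1739/230 ≈ 7.561 mcg/mL.
Steady-state peak Cmax,ss = C₀·R ≈ 7.561 × 1.8522 ≈ 14.004 mcg/mL.

14.0 mcg/mL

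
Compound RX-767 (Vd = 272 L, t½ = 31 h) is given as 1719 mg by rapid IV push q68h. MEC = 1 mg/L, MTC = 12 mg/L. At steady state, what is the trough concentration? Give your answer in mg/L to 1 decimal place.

τ/t½ = 68/31 ≈ 2.1935, so fraction remaining f = (1/2)^(68/31) ≈ 0.2186.
Accumulation ratio R = 1/(1 − f) ≈ 1/0.7814 ≈ 1.2798.
Each bolus raises the concentration by D/Vd = 1719/272 ≈ 6.320 mg/L.
Cmax,ss = C₀/(1 − f) ≈ 6.320/0.7814 ≈ 8.088 mg/L.
Steady-state trough Cmin,ss = Cmax,ss·f ≈ 8.088 × 0.2186 ≈ 1.768 mg/L.
Trough 1.8 mg/L vs MEC 1 mg/L: adequate.

1.8 mg/L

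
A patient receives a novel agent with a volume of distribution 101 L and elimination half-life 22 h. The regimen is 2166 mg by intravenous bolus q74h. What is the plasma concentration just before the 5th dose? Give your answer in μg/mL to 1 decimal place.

2.3 μg/mL

f = (1/2)^(τ/t½) = (1/2)^(74/22) ≈ 0.0972.
C₀ = D/Vd = 2166/101 ≈ 21.446 μg/mL.
Before the 5th dose, 4 doses have been given. Superposition: Cmin = C₀·(f + f² + … + f^4).
≈ 21.446 × (0.0972 + 0.0094 + 0.0009 + 0.0001) ≈ 21.446 × 0.1076 ≈ 2.308 μg/mL.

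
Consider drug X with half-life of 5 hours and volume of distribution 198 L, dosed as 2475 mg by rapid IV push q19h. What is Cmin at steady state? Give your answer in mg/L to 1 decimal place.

k = ln2/t½ = ln2/5 ≈ 0.138629 h⁻¹; fraction remaining f = e^(−kτ) = e^(−0.138629×19) ≈ 0.0718.
Accumulation ratio R = 1/(1 − f) ≈ 1/0.9282 ≈ 1.0774.
Single-dose peak C₀ = D/Vd = 2475/198 ≈ 12.500 mg/L.
Steady-state peak Cmax,ss = C₀·R ≈ 12.500 × 1.0774 ≈ 13.467 mg/L.
Steady-state trough Cmin,ss = Cmax,ss·f ≈ 13.467 × 0.0718 ≈ 0.967 mg/L.

1.0 mg/L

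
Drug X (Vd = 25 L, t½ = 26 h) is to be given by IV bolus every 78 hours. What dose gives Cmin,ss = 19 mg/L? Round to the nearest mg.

3325 mg

τ/t½ = 78/26 ≈ 3, so f = (1/2)^(78/26) ≈ 0.125000.
Cmin,ss = (D/Vd)·f/(1−f), so D = Cmin,ss·Vd·(1−f)/f.
D = 19 × 25 × (1−f)/f ≈ 19 × 25 × 7.00000 ≈ 3325.00 mg.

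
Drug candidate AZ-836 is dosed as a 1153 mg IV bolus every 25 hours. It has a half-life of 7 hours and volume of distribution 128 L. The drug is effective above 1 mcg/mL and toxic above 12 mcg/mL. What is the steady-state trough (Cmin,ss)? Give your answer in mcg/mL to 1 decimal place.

0.8 mcg/mL

Over one 25-h interval, 25/7 ≈ 3.5714 half-lives elapse, leaving f ≈ 0.0841 of each dose.
At steady state, accumulation factor R = 1/(1 − e^(−kτ)) ≈ 1.0918.
Each bolus raises the concentration by D/Vd = 1153/128 ≈ 9.008 mcg/mL.
Steady-state peak Cmax,ss = C₀·R ≈ 9.008 × 1.0918 ≈ 9.835 mcg/mL.
Steady-state trough Cmin,ss = Cmax,ss·f ≈ 9.835 × 0.0841 ≈ 0.827 mcg/mL.
Trough 0.8 mcg/mL vs MEC 1 mcg/mL: subtherapeutic.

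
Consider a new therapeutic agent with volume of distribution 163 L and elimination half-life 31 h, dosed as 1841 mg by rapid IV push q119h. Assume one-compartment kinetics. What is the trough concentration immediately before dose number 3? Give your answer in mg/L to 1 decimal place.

0.8 mg/L

f = (1/2)^(τ/t½) = (1/2)^(119/31) ≈ 0.0699.
C₀ = D/Vd = 1841/163 ≈ 11.294 mg/L.
Before the 3rd dose, 2 doses have been given. Superposition: Cmin = C₀·(f + f²).
≈ 11.294 × (0.0699 + 0.0049) ≈ 11.294 × 0.0748 ≈ 0.845 mg/L.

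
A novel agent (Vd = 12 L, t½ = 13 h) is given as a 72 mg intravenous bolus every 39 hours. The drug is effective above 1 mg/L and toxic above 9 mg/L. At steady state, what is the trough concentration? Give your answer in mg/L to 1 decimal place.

0.9 mg/L

τ = 39 h = 3 half-lives, so f = (1/2)^3 = 0.125.
Accumulation ratio R = 1/(1 − f) = 1/0.875 = 8/7.
Single-dose peak C₀ = D/Vd = 72/12 = 6 mg/L.
Steady-state peak Cmax,ss = C₀·R = 6 × 8/7 ≈ 6.857 mg/L.
Steady-state trough Cmin,ss = Cmax,ss·f ≈ 6.857 × 0.125 ≈ 0.857 mg/L.
Trough 0.9 mg/L vs MEC 1 mg/L: subtherapeutic.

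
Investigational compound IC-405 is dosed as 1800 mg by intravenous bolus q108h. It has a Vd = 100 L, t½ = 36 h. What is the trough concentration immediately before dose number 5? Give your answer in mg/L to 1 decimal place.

f = (1/2)^(τ/t½) = (1/2)^(108/36) ≈ 0.1250.
C₀ = D/Vd = 1800/100 ≈ 18.000 mg/L.
Before the 5th dose, 4 doses have been given. Superposition: Cmin = C₀·(f + f² + … + f^4).
≈ 18.000 × (0.1250 + 0.0156 + 0.0020 + 0.0002) ≈ 18.000 × 0.1428 ≈ 2.570 mg/L.

2.6 mg/L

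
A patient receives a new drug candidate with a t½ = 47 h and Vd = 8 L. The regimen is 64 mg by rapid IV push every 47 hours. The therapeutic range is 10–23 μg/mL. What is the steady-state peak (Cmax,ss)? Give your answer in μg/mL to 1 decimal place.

τ = 47 h = 1 half-life, so f = (1/2)^1 = 0.5.
At steady state, R = 1/(1 − 0.5) = 2/1.
Single-dose peak C₀ = D/Vd = 64/8 = 8 μg/mL.
Steady-state peak Cmax,ss = C₀·R = 8 × 2/1 ≈ 16.000 μg/mL.
Peak 16.0 μg/mL vs MTC 23 μg/mL: below toxic threshold.

16.0 μg/mL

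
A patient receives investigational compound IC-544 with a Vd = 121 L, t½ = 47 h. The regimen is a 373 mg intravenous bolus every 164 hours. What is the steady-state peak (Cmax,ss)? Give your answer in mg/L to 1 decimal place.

k = ln2/t½ = ln2/47 ≈ 0.014748 h⁻¹; fraction remaining f = e^(−kτ) = e^(−0.014748×164) ≈ 0.0890.
At steady state, accumulation factor R = 1/(1 − e^(−kτ)) ≈ 1.0977.
Single-dose peak C₀ = D/Vd = 373/121 ≈ 3.083 mg/L.
Cmax,ss = C₀/(1 − f) ≈ 3.083/0.9110 ≈ 3.384 mg/L.

3.4 mg/L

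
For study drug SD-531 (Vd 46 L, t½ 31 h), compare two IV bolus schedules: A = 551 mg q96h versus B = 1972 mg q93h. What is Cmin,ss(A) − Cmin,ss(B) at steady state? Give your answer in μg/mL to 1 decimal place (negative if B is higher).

Regimen A: f = (1/2)^(96/31) ≈ 0.1169; Cmin,ss = (551/46)·f/(1−f) ≈ 1.586 μg/mL.
Regimen B: f = (1/2)^(93/31) ≈ 0.1250; Cmin,ss = (1972/46)·f/(1−f) ≈ 6.124 μg/mL.
Difference ≈ 1.586 − 6.124 ≈ -4.538 μg/mL.

-4.5 μg/mL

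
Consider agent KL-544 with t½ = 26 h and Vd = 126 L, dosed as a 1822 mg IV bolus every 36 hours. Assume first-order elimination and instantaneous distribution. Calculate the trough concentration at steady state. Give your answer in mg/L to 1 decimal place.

9.0 mg/L

Over one 36-h interval, 36/26 ≈ 1.3846 half-lives elapse, leaving f ≈ 0.3830 of each dose.
At steady state, accumulation factor R = 1/(1 − e^(−kτ)) ≈ 1.6207.
Each bolus raises the concentration by D/Vd = 1822/126 ≈ 14.460 mg/L.
Cmax,ss = C₀/(1 − f) ≈ 14.460/0.6170 ≈ 23.436 mg/L.
Steady-state trough Cmin,ss = Cmax,ss·f ≈ 23.436 × 0.3830 ≈ 8.976 mg/L.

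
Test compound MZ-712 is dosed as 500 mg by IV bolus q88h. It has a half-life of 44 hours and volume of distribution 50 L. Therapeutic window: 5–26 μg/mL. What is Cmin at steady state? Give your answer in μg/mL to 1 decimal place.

3.3 μg/mL

τ = 88 h = 2 half-lives, so f = (1/2)^2 = 0.25.
At steady state, R = 1/(1 − 0.25) = 4/3.
Single-dose peak C₀ = D/Vd = 500/50 = 10 μg/mL.
Steady-state peak Cmax,ss = C₀·R = 10 × 4/3 ≈ 13.333 μg/mL.
Steady-state trough Cmin,ss = Cmax,ss·f ≈ 13.333 × 0.25 ≈ 3.333 μg/mL.
Trough 3.3 μg/mL vs MEC 5 μg/mL: subtherapeutic.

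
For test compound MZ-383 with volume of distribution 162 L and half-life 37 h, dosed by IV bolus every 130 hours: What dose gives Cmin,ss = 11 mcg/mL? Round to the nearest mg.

18569 mg

τ/t½ = 130/37 ≈ 3.5135, so f = (1/2)^(130/37) ≈ 0.087564.
Cmin,ss = (D/Vd)·f/(1−f), so D = Cmin,ss·Vd·(1−f)/f.
D = 11 × 162 × (1−f)/f ≈ 11 × 162 × 10.42022 ≈ 18568.83 mg.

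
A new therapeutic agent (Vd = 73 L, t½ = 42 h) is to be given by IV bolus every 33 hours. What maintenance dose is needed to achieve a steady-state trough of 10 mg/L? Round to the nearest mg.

528 mg

τ/t½ = 33/42 ≈ 0.78571, so f = (1/2)^(33/42) ≈ 0.580065.
Cmin,ss = (D/Vd)·f/(1−f), so D = Cmin,ss·Vd·(1−f)/f.
D = 10 × 73 × (1−f)/f ≈ 10 × 73 × 0.72394 ≈ 528.48 mg.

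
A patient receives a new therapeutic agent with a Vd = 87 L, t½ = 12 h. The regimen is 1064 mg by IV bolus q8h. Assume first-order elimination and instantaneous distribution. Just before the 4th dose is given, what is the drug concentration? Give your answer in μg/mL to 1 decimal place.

f = (1/2)^(τ/t½) = (1/2)^(8/12) ≈ 0.6300.
C₀ = D/Vd = 1064/87 ≈ 12.230 μg/mL.
Before the 4th dose, 3 doses have been given. Superposition: Cmin = C₀·(f + f² + … + f^3).
≈ 12.230 × (0.6300 + 0.3969 + 0.2500) ≈ 12.230 × 1.2769 ≈ 15.616 μg/mL.

15.6 μg/mL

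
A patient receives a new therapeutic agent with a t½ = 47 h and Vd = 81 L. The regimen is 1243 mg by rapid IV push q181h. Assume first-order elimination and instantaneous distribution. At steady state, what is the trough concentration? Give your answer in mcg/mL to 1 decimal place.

1.1 mcg/mL

Over one 181-h interval, 181/47 ≈ 3.8511 half-lives elapse, leaving f ≈ 0.0693 of each dose.
At steady state, accumulation factor R = 1/(1 − e^(−kτ)) ≈ 1.0745.
Single-dose peak C₀ = D/Vd = 1243/81 ≈ 15.346 mcg/mL.
Steady-state peak Cmax,ss = C₀·R ≈ 15.346 × 1.0745 ≈ 16.489 mcg/mL.
Steady-state trough Cmin,ss = Cmax,ss·f ≈ 16.489 × 0.0693 ≈ 1.143 mcg/mL.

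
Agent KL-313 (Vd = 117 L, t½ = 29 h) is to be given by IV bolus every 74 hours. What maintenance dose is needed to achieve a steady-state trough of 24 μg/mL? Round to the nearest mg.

τ/t½ = 74/29 ≈ 2.5517, so f = (1/2)^(74/29) ≈ 0.170551.
Cmin,ss = (D/Vd)·f/(1−f), so D = Cmin,ss·Vd·(1−f)/f.
D = 24 × 117 × (1−f)/f ≈ 24 × 117 × 4.86335 ≈ 13656.29 mg.

13656 mg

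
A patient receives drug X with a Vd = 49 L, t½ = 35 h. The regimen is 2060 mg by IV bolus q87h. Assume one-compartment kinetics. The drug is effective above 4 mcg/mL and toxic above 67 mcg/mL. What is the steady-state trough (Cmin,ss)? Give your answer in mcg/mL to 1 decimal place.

τ/t½ = 87/35 ≈ 2.4857, so fraction remaining f = (1/2)^(87/35) ≈ 0.1785.
Each bolus raises the concentration by D/Vd = 2060/49 ≈ 42.041 mcg/mL.
Steady-state trough Cmin,ss = C₀·f/(1−f) ≈ 42.041 × 0.1785/0.8215 ≈ 9.135 mcg/mL.
Trough 9.1 mcg/mL vs MEC 4 mcg/mL: adequate.

9.1 mcg/mL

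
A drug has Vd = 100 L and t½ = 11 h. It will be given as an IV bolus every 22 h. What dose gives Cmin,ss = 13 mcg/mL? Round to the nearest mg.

τ/t½ = 22/11 ≈ 2, so f = (1/2)^(22/11) ≈ 0.250000.
Cmin,ss = (D/Vd)·f/(1−f), so D = Cmin,ss·Vd·(1−f)/f.
D = 13 × 100 × (1−f)/f ≈ 13 × 100 × 3.00000 ≈ 3900.00 mg.

3900 mg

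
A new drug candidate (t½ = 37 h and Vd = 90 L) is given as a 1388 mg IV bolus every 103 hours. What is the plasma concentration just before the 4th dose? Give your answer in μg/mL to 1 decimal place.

f = (1/2)^(τ/t½) = (1/2)^(103/37) ≈ 0.1452.
C₀ = D/Vd = 1388/90 ≈ 15.422 μg/mL.
Before the 4th dose, 3 doses have been given. Superposition: Cmin = C₀·(f + f² + … + f^3).
≈ 15.422 × (0.1452 + 0.0211 + 0.0031) ≈ 15.422 × 0.1694 ≈ 2.612 μg/mL.

2.6 μg/mL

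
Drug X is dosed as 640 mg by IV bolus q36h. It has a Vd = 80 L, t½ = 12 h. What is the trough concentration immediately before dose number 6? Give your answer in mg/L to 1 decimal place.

1.1 mg/L

f = (1/2)^(τ/t½) = (1/2)^(36/12) ≈ 0.1250.
C₀ = D/Vd = 640/80 ≈ 8.000 mg/L.
Before the 6th dose, 5 doses have been given. Superposition: Cmin = C₀·(f + f² + … + f^5).
≈ 8.000 × (0.1250 + 0.0156 + 0.0020 + 0.0002 + 0.0000) ≈ 8.000 × 0.1428 ≈ 1.142 mg/L.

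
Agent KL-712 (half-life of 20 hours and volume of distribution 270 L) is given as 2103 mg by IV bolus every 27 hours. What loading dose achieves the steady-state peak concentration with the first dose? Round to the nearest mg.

3461 mg

f = (1/2)^(27/20) ≈ 0.392292; accumulation ratio R = 1/(1−f) ≈ 1.64553.
Loading dose to hit Cmax,ss on first dose: D_load = D_maint·R ≈ 2103 × 1.64553 ≈ 3460.55 mg.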